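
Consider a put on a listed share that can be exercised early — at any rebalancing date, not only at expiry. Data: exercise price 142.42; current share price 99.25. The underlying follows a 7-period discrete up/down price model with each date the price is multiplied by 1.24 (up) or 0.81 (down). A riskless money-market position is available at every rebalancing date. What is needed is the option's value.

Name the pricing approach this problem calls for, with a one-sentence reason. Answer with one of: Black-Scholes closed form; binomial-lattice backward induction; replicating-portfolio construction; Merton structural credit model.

framework: binomial-lattice backward induction

Key observation: the defining feature is the embedded early-exercise option across 7 discrete dates on the spot-99.25 tree; pricing the strike-142.42 put means working backward with an exercise test at every node.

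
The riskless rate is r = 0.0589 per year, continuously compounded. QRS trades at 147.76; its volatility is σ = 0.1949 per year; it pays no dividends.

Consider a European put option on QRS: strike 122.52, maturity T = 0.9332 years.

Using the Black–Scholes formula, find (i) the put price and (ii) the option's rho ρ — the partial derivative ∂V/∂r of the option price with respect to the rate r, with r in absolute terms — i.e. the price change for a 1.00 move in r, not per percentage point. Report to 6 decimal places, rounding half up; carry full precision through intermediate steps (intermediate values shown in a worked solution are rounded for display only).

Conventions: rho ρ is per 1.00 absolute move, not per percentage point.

σ√T = 0.1949·√0.9332 = 0.188278
d₁ = (ln(S/K) + (r+σ²/2)T) / (σ√T) = (ln(147.76/122.52) + (0.0589+0.1949²/2)·0.9332) / 0.188278 = (0.187315 + 0.072690) / 0.188278 = 1.380963
d₂ = d₁ − σ√T = 1.380963 − 0.188278 = 1.192686
e^{−rT} = 0.946518
N(−d₁) = 0.083645,  N(−d₂) = 0.116496
Put price V = K·e^{−rT}·N(−d₂) − S·N(−d₁) = 13.509765 − 12.359401 = 1.150364
ρ = −K·T·e^{−rT}·N(−d₂) = -12.607313

price = 1.150364
ρ = -12.607313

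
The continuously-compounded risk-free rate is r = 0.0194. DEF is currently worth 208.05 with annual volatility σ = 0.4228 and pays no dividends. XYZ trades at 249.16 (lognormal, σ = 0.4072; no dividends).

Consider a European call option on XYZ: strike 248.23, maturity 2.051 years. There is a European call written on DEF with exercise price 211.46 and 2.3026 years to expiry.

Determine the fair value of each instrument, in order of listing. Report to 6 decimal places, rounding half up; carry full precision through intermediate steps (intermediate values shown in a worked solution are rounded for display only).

[XYZ call K=248.23]
σ√T = 0.4072·√2.051 = 0.583164
d₁ = (ln(S/K) + (r+σ²/2)T) / (σ√T) = (ln(249.16/248.23) + (0.0194+0.4072²/2)·2.051) / 0.583164 = (0.003740 + 0.209829) / 0.583164 = 0.366225
d₂ = d₁ − σ√T = 0.366225 − 0.583164 = -0.216939
e^{−rT} = 0.960992
N(d₁) = 0.642901,  N(d₂) = 0.414128
price = S·N(d₁) − K·e^{−rT}·N(d₂) = 160.185280 − 98.788955 = 61.396325
[DEF call K=211.46]
σ√T = 0.4228·√2.3026 = 0.641570
d₁ = (ln(S/K) + (r+σ²/2)T) / (σ√T) = (ln(208.05/211.46) + (0.0194+0.4228²/2)·2.3026) / 0.641570 = (-0.016257 + 0.250477) / 0.641570 = 0.365072
d₂ = d₁ − σ√T = 0.365072 − 0.641570 = -0.276498
e^{−rT} = 0.956313
N(d₁) = 0.642471,  N(d₂) = 0.391083
price = S·N(d₁) − K·e^{−rT}·N(d₂) = 133.666113 − 79.085456 = 54.580656

price(XYZ call K=248.23) = 61.396325
price(DEF call K=211.46) = 54.580656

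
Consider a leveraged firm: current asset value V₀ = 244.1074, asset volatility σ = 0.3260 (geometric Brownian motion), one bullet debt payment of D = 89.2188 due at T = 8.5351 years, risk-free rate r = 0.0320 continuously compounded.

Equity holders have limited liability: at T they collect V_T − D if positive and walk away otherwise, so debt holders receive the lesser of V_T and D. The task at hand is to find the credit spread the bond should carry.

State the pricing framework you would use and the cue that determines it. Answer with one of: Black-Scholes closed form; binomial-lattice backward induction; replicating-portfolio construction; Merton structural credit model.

Key observation: with the firm-asset dynamics (V₀ = 244.1074) and a single zero-coupon liability of face 89.2188 given, debt value, spread, and default probability all derive from the option view of the balance sheet.

framework: Merton structural credit model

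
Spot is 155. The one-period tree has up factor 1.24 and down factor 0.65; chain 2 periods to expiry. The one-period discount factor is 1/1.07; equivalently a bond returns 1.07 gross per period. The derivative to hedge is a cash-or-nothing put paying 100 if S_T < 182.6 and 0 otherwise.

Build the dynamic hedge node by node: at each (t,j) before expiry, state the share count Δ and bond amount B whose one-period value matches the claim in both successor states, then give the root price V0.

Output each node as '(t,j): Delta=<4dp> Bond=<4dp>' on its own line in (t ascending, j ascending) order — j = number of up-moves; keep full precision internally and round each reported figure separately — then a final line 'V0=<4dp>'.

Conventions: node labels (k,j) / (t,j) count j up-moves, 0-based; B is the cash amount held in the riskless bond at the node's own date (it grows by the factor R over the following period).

(0,0): Delta=-0.7275 Bond=155.8440
(1,0): Delta=0.0000 Bond=93.4579
(1,1): Delta=-0.8818 Bond=196.4201
V0=43.0823

The replicating-portfolio and risk-neutral prices coincide; use p* = (1.07−0.65)/(1.24−0.65) = 0.7119 for the latter.
At maturity the claim pays: V(2,0)=100.0000, V(2,1)=100.0000, V(2,2)=0.0000
(1,0): S=100.7500. Δ = (V_up−V_dn)/(S_up−S_dn) = (100.0000−100.0000)/(124.9300−65.4875) = 0.0000. V = [p*·100.0000 + (1−p*)·100.0000]/1.07 = 93.4579. B = V − Δ·S = 93.4579.
(1,1): S=192.2000. Δ = (V_up−V_dn)/(S_up−S_dn) = (0.0000−100.0000)/(238.3280−124.9300) = -0.8818. V = [p*·0.0000 + (1−p*)·100.0000]/1.07 = 26.9286. B = V − Δ·S = 196.4201.
(0,0): S=155.0000. Δ = (V_up−V_dn)/(S_up−S_dn) = (26.9286−93.4579)/(192.2000−100.7500) = -0.7275. V = [p*·26.9286 + (1−p*)·93.4579]/1.07 = 43.0823. B = V − Δ·S = 155.8440.
Check: Δ(0,0)·S0 + B(0,0) = 43.0823 = V0.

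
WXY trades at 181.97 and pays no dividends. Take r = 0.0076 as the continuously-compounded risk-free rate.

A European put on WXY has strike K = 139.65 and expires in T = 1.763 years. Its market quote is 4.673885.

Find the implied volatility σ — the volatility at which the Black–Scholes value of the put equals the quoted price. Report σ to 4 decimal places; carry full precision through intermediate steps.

At σ = 0.2290 the Black–Scholes value reproduces the quote:
σ√T = 0.229·√1.763 = 0.304062
d₁ = (ln(S/K) + (r+σ²/2)T) / (σ√T) = (ln(181.97/139.65) + (0.0076+0.229²/2)·1.763) / 0.304062 = (0.264703 + 0.059626) / 0.304062 = 1.066652
d₂ = d₁ − σ√T = 1.066652 − 0.304062 = 0.762591
e^{−rT} = 0.986691
N(−d₁) = 0.143064,  N(−d₂) = 0.222854
V = K·e^{−rT}·N(−d₂) − S·N(−d₁) = 30.707315 − 26.033431 = 4.673885 (the observed quote) — the price is monotone increasing in volatility, hence this σ is the only solution

sigma = 0.2290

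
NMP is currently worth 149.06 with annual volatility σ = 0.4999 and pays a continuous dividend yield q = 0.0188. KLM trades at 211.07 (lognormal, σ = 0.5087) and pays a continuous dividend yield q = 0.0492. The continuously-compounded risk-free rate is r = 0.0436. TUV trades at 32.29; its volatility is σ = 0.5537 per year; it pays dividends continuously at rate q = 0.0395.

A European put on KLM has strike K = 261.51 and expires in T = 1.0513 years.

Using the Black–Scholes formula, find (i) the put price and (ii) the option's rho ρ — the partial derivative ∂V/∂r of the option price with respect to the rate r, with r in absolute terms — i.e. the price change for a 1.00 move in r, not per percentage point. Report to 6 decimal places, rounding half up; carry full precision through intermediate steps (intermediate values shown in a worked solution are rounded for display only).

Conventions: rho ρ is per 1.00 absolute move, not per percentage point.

σ√T = 0.5087·√1.0513 = 0.521585
d₁ = (ln(S/K) + (r−q+σ²/2)T) / (σ√T) = (ln(211.07/261.51) + (0.0436−0.0492+0.5087²/2)·1.0513) / 0.521585 = (-0.214283 + 0.130138) / 0.521585 = -0.161325
d₂ = d₁ − σ√T = -0.161325 − 0.521585 = -0.682910
e^{−rT} = 0.955198
e^{−qT} = 0.949591
N(−d₁) = 0.564081,  N(−d₂) = 0.752668
Put price V = K·e^{−rT}·N(−d₂) − S·e^{−qT}·N(−d₁) = 188.011821 − 113.058878 = 74.952942
ρ = −K·T·e^{−rT}·N(−d₂) = -197.656827

price = 74.952942
ρ = -197.656827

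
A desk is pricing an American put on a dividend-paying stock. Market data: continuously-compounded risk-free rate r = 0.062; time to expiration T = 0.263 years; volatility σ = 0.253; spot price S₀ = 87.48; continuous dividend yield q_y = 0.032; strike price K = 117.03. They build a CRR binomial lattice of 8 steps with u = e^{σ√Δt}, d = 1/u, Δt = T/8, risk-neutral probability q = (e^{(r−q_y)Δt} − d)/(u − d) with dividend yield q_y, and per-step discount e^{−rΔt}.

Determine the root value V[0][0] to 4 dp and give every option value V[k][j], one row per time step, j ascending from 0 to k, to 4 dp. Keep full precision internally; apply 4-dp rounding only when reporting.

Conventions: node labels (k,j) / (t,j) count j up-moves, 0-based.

price = 29.5500
tree:
29.5500
33.4723 25.4436
37.2187 29.5500 21.1444
40.7972 33.4723 25.4436 16.6789
44.2152 37.2187 29.5500 21.1444 12.2688
47.4799 40.7972 33.4723 25.4436 16.6435 7.9317
50.5983 44.2152 37.2187 29.5500 21.1444 11.9312 3.9531
53.5768 47.4799 40.7972 33.4723 25.4436 16.6435 6.9978 0.9158
56.4219 50.5983 44.2152 37.2187 29.5500 21.1444 11.9312 1.8328 0.0000

Δt=0.03288, u=1.04694, d=0.95516, q=0.49929, disc=e^(-rΔt)=0.99796
k=8 terminal: V=max(K-S,0) → 56.4219 50.5983 44.2152 37.2187 29.5500 21.1444 11.9312 1.8328 0.0000
k=7: j=0 S=63.4532 intr=53.5768 cont=53.4053 V=53.5768[EX]; j=1 S=69.5501 intr=47.4799 cont=47.3147 V=47.4799[EX]; j=2 S=76.2328 intr=40.7972 cont=40.6390 V=40.7972[EX]; j=3 S=83.5577 intr=33.4723 cont=33.3218 V=33.4723[EX]; j=4 S=91.5864 intr=25.4436 cont=25.3016 V=25.4436[EX]; j=5 S=100.3865 intr=16.6435 cont=16.5107 V=16.6435[EX]; j=6 S=110.0322 intr=6.9978 cont=6.8752 V=6.9978[EX]; j=7 S=120.6047 intr=0.0000 cont=0.9158 V=0.9158[hold]
k=6: j=0 S=66.4317 intr=50.5983 cont=50.4298 V=50.5983[EX]; j=1 S=72.8148 intr=44.2152 cont=44.0534 V=44.2152[EX]; j=2 S=79.8113 intr=37.2187 cont=37.0643 V=37.2187[EX]; j=3 S=87.4800 intr=29.5500 cont=29.4037 V=29.5500[EX]; j=4 S=95.8856 intr=21.1444 cont=21.0070 V=21.1444[EX]; j=5 S=105.0988 intr=11.9312 cont=11.8034 V=11.9312[EX]; j=6 S=115.1972 intr=1.8328 cont=3.9531 V=3.9531[hold]
k=5: j=0 S=69.5501 intr=47.4799 cont=47.3147 V=47.4799[EX]; j=1 S=76.2328 intr=40.7972 cont=40.6390 V=40.7972[EX]; j=2 S=83.5577 intr=33.4723 cont=33.3218 V=33.4723[EX]; j=3 S=91.5864 intr=25.4436 cont=25.3016 V=25.4436[EX]; j=4 S=100.3865 intr=16.6435 cont=16.5107 V=16.6435[EX]; j=5 S=110.0322 intr=6.9978 cont=7.9317 V=7.9317[hold]
k=4: j=0 S=72.8148 intr=44.2152 cont=44.0534 V=44.2152[EX]; j=1 S=79.8113 intr=37.2187 cont=37.0643 V=37.2187[EX]; j=2 S=87.4800 intr=29.5500 cont=29.4037 V=29.5500[EX]; j=3 S=95.8856 intr=21.1444 cont=21.0070 V=21.1444[EX]; j=4 S=105.0988 intr=11.9312 cont=12.2688 V=12.2688[hold]
k=3: j=0 S=76.2328 intr=40.7972 cont=40.6390 V=40.7972[EX]; j=1 S=83.5577 intr=33.4723 cont=33.3218 V=33.4723[EX]; j=2 S=91.5864 intr=25.4436 cont=25.3016 V=25.4436[EX]; j=3 S=100.3865 intr=16.6435 cont=16.6789 V=16.6789[hold]
k=2: j=0 S=79.8113 intr=37.2187 cont=37.0643 V=37.2187[EX]; j=1 S=87.4800 intr=29.5500 cont=29.4037 V=29.5500[EX]; j=2 S=95.8856 intr=21.1444 cont=21.0246 V=21.1444[EX]
k=1: j=0 S=83.5577 intr=33.4723 cont=33.3218 V=33.4723[EX]; j=1 S=91.5864 intr=25.4436 cont=25.3016 V=25.4436[EX]
k=0: j=0 S=87.4800 intr=29.5500 cont=29.4037 V=29.5500[EX]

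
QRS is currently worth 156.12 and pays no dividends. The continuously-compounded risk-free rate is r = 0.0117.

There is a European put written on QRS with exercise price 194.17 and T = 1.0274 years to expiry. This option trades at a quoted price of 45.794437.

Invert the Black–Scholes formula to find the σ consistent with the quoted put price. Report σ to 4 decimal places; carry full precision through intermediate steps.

sigma = 0.3409

At σ = 0.3409 the Black–Scholes value reproduces the quote:
σ√T = 0.3409·√1.0274 = 0.345539
d₁ = (ln(S/K) + (r+σ²/2)T) / (σ√T) = (ln(156.12/194.17) + (0.0117+0.3409²/2)·1.0274) / 0.345539 = (-0.218109 + 0.071719) / 0.345539 = -0.423657
d₂ = d₁ − σ√T = -0.423657 − 0.345539 = -0.769196
e^{−rT} = 0.988051
N(−d₁) = 0.664092,  N(−d₂) = 0.779112
V = K·e^{−rT}·N(−d₂) − S·N(−d₁) = 149.472499 − 103.678062 = 45.794437 (matching the quote); vega is positive throughout, so no other σ reproduces this price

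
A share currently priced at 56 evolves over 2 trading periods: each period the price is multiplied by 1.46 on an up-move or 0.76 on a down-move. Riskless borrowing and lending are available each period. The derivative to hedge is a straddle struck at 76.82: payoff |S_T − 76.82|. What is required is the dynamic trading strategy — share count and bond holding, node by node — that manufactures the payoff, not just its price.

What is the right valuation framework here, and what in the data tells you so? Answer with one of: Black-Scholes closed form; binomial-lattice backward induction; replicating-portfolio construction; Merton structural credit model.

framework: replicating-portfolio construction

Key observation: a price alone would not answer the question — the per-node share/bond construction on the spot-56, 1.46/0.76 tree is required, and only the replicating-portfolio method yields it.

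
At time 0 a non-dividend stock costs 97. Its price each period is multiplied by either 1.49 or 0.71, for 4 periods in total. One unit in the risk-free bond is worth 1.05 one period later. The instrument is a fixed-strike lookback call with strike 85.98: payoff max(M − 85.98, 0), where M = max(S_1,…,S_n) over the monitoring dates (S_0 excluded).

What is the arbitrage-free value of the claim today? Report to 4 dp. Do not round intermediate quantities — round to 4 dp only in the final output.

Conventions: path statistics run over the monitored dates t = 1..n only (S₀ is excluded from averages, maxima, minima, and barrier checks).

With p* = (R−d)/(u−d) = 0.4359, sum probability × payoff across the paths and divide by R^4.
Enumerate all 2^4 = 16 price paths (U = up ×1.49, D = down ×0.71); each path with k up-moves has probability p*^k·(1−p*)^(4−k).
DDDD: M=68.8700, payoff=0.0000, prob=0.101259
UDDD: M=144.5300, payoff=58.5500, prob=0.078245
DUDD: M=102.6163, payoff=16.6363, prob=0.078245
UUDD: M=215.3497, payoff=129.3697, prob=0.060462
DDUD: M=72.8576, payoff=0.0000, prob=0.078245
UDUD: M=152.8983, payoff=66.9183, prob=0.060462
DUUD: M=152.8983, payoff=66.9183, prob=0.060462
UUUD: M=320.8711, payoff=234.8911, prob=0.046721
DDDU: M=68.8700, payoff=0.0000, prob=0.078245
UDDU: M=144.5300, payoff=58.5500, prob=0.060462
DUDU: M=108.5578, payoff=22.5778, prob=0.060462
UUDU: M=227.8184, payoff=141.8384, prob=0.046721
DDUU: M=108.5578, payoff=22.5778, prob=0.060462
UDUU: M=227.8184, payoff=141.8384, prob=0.046721
DUUU: M=227.8184, payoff=141.8384, prob=0.046721
UUUU: M=478.0979, payoff=392.1179, prob=0.036102
Price = Σ prob·payoff / R^4 = 73.078521 / 1.215506 = 60.1219

price = 60.1219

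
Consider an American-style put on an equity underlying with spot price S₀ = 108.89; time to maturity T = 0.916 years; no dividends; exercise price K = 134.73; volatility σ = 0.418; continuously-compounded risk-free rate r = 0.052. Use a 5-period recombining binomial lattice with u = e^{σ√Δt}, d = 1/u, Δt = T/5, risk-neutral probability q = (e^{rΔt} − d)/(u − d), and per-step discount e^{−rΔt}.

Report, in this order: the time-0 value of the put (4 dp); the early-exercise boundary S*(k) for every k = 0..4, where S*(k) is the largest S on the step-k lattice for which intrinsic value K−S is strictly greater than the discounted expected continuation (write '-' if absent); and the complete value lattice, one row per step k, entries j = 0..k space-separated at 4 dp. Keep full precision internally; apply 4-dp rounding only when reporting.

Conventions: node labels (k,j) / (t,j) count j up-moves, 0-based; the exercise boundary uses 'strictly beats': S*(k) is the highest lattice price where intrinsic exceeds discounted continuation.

price = 31.5736
boundary = - - 76.1355 91.0516 108.8900
tree:
31.5736
44.0376 18.8057
58.5945 29.2679 7.9356
71.0671 43.6784 14.3622 1.1865
81.4963 58.5945 25.8400 2.3124 0.0000
90.2171 71.0671 43.6784 4.5068 0.0000 0.0000

Δt=0.18320, u=1.19592, d=0.83618, q=0.48200, disc=e^(-rΔt)=0.99052
k=5 terminal: V=max(K-S,0) → 90.2171 71.0671 43.6784 4.5068 0.0000 0.0000
k=4: j=0 S=53.2337 intr=81.4963 cont=80.2189 V=81.4963[EX]; j=1 S=76.1355 intr=58.5945 cont=57.3171 V=58.5945[EX]; j=2 S=108.8900 intr=25.8400 cont=24.5626 V=25.8400[EX]; j=3 S=155.7359 intr=0.0000 cont=2.3124 V=2.3124[hold]; j=4 S=222.7356 intr=0.0000 cont=0.0000 V=0.0000[hold]  S*(4)=108.8900
k=3: j=0 S=63.6629 intr=71.0671 cont=69.7897 V=71.0671[EX]; j=1 S=91.0516 intr=43.6784 cont=42.4010 V=43.6784[EX]; j=2 S=130.2232 intr=4.5068 cont=14.3622 V=14.3622[hold]; j=3 S=186.2470 intr=0.0000 cont=1.1865 V=1.1865[hold]  S*(3)=91.0516
k=2: j=0 S=76.1355 intr=58.5945 cont=57.3171 V=58.5945[EX]; j=1 S=108.8900 intr=25.8400 cont=29.2679 V=29.2679[hold]; j=2 S=155.7359 intr=0.0000 cont=7.9356 V=7.9356[hold]  S*(2)=76.1355
k=1: j=0 S=91.0516 intr=43.6784 cont=44.0376 V=44.0376[hold]; j=1 S=130.2232 intr=4.5068 cont=18.8057 V=18.8057[hold]  S*(1)=-
k=0: j=0 S=108.8900 intr=25.8400 cont=31.5736 V=31.5736[hold]  S*(0)=-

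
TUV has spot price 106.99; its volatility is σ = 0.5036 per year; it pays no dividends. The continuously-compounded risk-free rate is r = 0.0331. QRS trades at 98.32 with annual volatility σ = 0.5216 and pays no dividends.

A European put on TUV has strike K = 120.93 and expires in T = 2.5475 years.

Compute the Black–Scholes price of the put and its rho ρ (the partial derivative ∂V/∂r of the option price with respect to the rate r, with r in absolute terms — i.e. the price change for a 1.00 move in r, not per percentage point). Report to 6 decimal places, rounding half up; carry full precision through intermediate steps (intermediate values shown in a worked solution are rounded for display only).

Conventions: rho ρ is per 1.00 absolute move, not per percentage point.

σ√T = 0.5036·√2.5475 = 0.803790
d₁ = (ln(S/K) + (r+σ²/2)T) / (σ√T) = (ln(106.99/120.93) + (0.0331+0.5036²/2)·2.5475) / 0.803790 = (-0.122476 + 0.407362) / 0.803790 = 0.354427
d₂ = d₁ − σ√T = 0.354427 − 0.803790 = -0.449363
e^{−rT} = 0.919135
N(−d₁) = 0.361509,  N(−d₂) = 0.673415
Put price V = K·e^{−rT}·N(−d₂) − S·N(−d₁) = 74.850763 − 38.677884 = 36.172879
ρ = −K·T·e^{−rT}·N(−d₂) = -190.682320

price = 36.172879
ρ = -190.682320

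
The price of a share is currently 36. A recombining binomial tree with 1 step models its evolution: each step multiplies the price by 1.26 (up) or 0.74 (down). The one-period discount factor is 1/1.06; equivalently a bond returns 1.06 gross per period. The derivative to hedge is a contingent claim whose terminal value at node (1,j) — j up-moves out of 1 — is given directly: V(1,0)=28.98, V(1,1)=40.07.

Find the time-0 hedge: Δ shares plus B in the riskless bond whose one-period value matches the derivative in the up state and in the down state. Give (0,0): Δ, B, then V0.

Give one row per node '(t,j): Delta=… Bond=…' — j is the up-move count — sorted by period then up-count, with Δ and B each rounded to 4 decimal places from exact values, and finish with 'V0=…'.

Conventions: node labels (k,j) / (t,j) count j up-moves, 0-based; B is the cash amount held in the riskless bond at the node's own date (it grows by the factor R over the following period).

(0,0): Delta=0.5924 Bond=12.4510
V0=33.7779

The replicating-portfolio and risk-neutral prices coincide; use p* = (1.06−0.74)/(1.26−0.74) = 0.6154 for the latter.
At maturity the claim pays: V(1,0)=28.9800, V(1,1)=40.0700
Node (0,0) S=36.0000: V=(p*·40.0700+(1−p*)·28.9800)/1.06=33.7779; Δ=(40.0700−28.9800)/(45.3600−26.6400)=0.5924; B=V−Δ·S=12.4510
As a check, the time-0 holding Δ(0,0)·S0 + B(0,0) comes to 33.7779 — exactly V0.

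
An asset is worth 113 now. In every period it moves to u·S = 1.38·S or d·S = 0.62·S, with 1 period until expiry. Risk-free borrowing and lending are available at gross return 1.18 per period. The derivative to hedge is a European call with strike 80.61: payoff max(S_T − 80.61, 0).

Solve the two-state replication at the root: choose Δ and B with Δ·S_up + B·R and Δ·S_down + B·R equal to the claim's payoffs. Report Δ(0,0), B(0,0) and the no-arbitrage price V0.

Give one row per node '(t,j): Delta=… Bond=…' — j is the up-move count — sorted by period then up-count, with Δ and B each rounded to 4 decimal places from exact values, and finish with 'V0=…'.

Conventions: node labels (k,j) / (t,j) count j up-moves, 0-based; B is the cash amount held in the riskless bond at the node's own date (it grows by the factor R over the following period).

(0,0): Delta=0.8772 Bond=-52.0792
V0=47.0393

No-arbitrage ⇒ martingale measure with p* = (R−d)/(u−d) = 0.7368.
Payoffs at expiry: V(1,0)=0.0000, V(1,1)=75.3300
  t=0,j=0: stock 113.0000 → up 155.9400 (V=75.3300), down 70.0600 (V=0.0000). Price 47.0393; hedge Δ=0.8772, bond B=-52.0792.
Sanity check at the root: Δ(0,0)·S0 + B(0,0) reproduces V0 = 47.0393.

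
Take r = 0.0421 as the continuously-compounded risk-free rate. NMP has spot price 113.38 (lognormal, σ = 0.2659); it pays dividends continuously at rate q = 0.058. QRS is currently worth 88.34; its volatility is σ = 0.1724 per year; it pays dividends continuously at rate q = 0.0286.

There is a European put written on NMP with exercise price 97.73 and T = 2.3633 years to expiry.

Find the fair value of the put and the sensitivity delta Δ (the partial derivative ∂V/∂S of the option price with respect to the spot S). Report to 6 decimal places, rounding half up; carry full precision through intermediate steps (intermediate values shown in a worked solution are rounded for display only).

σ√T = 0.2659·√2.3633 = 0.408769
d₁ = (ln(S/K) + (r−q+σ²/2)T) / (σ√T) = (ln(113.38/97.73) + (0.0421−0.058+0.2659²/2)·2.3633) / 0.408769 = (0.148536 + 0.045970) / 0.408769 = 0.475834
d₂ = d₁ − σ√T = 0.475834 − 0.408769 = 0.067065
e^{−rT} = 0.905295
e^{−qT} = 0.871908
N(−d₁) = 0.317096,  N(−d₂) = 0.473265
Put price V = K·e^{−rT}·N(−d₂) − S·e^{−qT}·N(−d₁) = 41.871860 − 31.347182 = 10.524678
Δ = −e^{−qT}·N(−d₁) = -0.276479

price = 10.524678
Δ = -0.276479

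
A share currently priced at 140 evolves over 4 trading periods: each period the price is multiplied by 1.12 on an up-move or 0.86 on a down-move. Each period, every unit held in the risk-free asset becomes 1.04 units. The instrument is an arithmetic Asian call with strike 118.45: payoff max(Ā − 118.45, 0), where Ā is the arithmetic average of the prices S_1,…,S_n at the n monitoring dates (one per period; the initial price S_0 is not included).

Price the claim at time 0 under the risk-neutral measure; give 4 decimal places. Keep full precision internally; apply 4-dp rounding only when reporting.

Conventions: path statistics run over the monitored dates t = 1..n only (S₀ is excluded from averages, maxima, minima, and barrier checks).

No-arbitrage gives p* = (R−d)/(u−d) = 0.6923: enumerate every path, weight its payoff by its p*-probability, and discount by R^4.
Enumerate all 2^4 = 16 price paths (U = up ×1.12, D = down ×0.86); each path with k up-moves has probability p*^k·(1−p*)^(4−k).
DDDD: Ā=97.3932, payoff=0.0000, prob=0.008963
UDDD: Ā=126.8377, payoff=8.3877, prob=0.020167
DUDD: Ā=117.7377, payoff=0.0000, prob=0.020167
UUDD: Ā=153.3328, payoff=34.8828, prob=0.045377
DDUD: Ā=109.9117, payoff=0.0000, prob=0.020167
UDUD: Ā=143.1408, payoff=24.6908, prob=0.045377
DUUD: Ā=134.0408, payoff=15.5908, prob=0.045377
UUUD: Ā=174.5648, payoff=56.1148, prob=0.102097
DDDU: Ā=103.1814, payoff=0.0000, prob=0.020167
UDDU: Ā=134.3757, payoff=15.9257, prob=0.045377
DUDU: Ā=125.2757, payoff=6.8257, prob=0.045377
UUDU: Ā=163.1498, payoff=44.6998, prob=0.102097
DDUU: Ā=117.4497, payoff=0.0000, prob=0.045377
UDUU: Ā=152.9578, payoff=34.5078, prob=0.102097
DUUU: Ā=143.8578, payoff=25.4078, prob=0.102097
UUUU: Ā=187.3497, payoff=68.8997, prob=0.229719
Price = Σ prob·payoff / R^4 = 36.849904 / 1.169859 = 31.4995

price = 31.4995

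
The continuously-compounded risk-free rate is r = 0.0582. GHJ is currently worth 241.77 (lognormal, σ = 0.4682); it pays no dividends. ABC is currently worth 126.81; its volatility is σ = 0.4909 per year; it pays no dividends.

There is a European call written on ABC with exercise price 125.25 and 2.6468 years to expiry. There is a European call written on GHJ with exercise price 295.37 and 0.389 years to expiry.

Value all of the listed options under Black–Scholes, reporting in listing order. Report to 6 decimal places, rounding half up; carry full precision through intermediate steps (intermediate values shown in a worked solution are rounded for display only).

[ABC call K=125.25]
σ√T = 0.4909·√2.6468 = 0.798645
d₁ = (ln(S/K) + (r+σ²/2)T) / (σ√T) = (ln(126.81/125.25) + (0.0582+0.4909²/2)·2.6468) / 0.798645 = (0.012378 + 0.472960) / 0.798645 = 0.607703
d₂ = d₁ − σ√T = 0.607703 − 0.798645 = -0.190942
e^{−rT} = 0.857235
N(d₁) = 0.728308,  N(d₂) = 0.424286
price = S·N(d₁) − K·e^{−rT}·N(d₂) = 92.356698 − 45.554956 = 46.801742
[GHJ call K=295.37]
σ√T = 0.4682·√0.389 = 0.292016
d₁ = (ln(S/K) + (r+σ²/2)T) / (σ√T) = (ln(241.77/295.37) + (0.0582+0.4682²/2)·0.389) / 0.292016 = (-0.200242 + 0.065276) / 0.292016 = -0.462186
d₂ = d₁ − σ√T = -0.462186 − 0.292016 = -0.754202
e^{−rT} = 0.977615
N(d₁) = 0.321974,  N(d₂) = 0.225364
price = S·N(d₁) − K·e^{−rT}·N(d₂) = 77.843650 − 65.075680 = 12.767970

price(ABC call K=125.25) = 46.801742
price(GHJ call K=295.37) = 12.767970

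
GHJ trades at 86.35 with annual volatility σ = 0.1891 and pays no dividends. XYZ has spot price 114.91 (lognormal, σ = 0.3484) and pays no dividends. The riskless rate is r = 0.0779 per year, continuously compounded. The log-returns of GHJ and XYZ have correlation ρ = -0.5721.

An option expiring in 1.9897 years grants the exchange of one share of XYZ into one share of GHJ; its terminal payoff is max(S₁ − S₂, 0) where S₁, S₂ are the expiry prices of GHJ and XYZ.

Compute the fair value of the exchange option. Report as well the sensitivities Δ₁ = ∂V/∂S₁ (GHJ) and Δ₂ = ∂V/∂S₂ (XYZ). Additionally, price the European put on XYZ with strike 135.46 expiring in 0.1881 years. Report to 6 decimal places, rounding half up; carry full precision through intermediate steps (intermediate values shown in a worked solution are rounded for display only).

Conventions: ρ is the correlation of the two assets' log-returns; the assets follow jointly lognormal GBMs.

exchange price = 14.731422
Δ1 = 0.468119
Δ2 = -0.223572
price(XYZ put K=135.46) = 20.160208

σ_eff = √(σ₁² + σ₂² − 2ρσ₁σ₂) = √(0.1891² + 0.3484² − 2·-0.5721·0.1891·0.3484) = 0.482207
d₁ = (ln(S₁/S₂) + (q₂ − q₁ + σ_eff²/2)T) / (σ_eff√T) = (ln(86.35/114.91) + (0.0 − 0.0 + 0.116262)·1.9897) / 0.680186 = -0.079998
d₂ = d₁ − σ_eff√T = -0.079998 − 0.680186 = -0.760185
N(d₁) = 0.468119,  N(d₂) = 0.223572
V = S₁·e^{−q₁T}·N(d₁) − S₂·e^{−q₂T}·N(d₂) = 40.422096 − 25.690674 = 14.731422
Δ₁ = e^{−q₁T}·N(d₁) = 0.468119;  Δ₂ = −e^{−q₂T}·N(d₂) = -0.223572
[vanilla: XYZ put K=135.46]
σ√T = 0.3484·√0.1881 = 0.151103
d₁ = (ln(S/K) + (r+σ²/2)T) / (σ√T) = (ln(114.91/135.46) + (0.0779+0.3484²/2)·0.1881) / 0.151103 = (-0.164527 + 0.026069) / 0.151103 = -0.916318
d₂ = d₁ − σ√T = -0.916318 − 0.151103 = -1.067420
e^{−rT} = 0.985454
N(−d₁) = 0.820250,  N(−d₂) = 0.857109
price = K·e^{−rT}·N(−d₂) − S·N(−d₁) = 114.415115 − 94.254907 = 20.160208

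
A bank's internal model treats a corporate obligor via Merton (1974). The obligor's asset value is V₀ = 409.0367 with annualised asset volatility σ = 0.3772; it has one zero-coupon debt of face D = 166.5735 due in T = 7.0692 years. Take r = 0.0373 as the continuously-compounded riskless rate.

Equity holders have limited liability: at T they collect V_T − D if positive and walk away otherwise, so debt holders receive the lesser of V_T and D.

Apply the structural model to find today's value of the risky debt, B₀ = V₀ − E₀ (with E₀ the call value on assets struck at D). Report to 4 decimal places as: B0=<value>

Apply the equity-as-call identities (strike 166.5735, horizon 7.0692 years):
d₁ = [ln(V₀/D) + (r + σ²/2)T] / (σ√T)
   = [ln(409.0367/166.5735) + (0.0373 + 0.5·0.3772²)·7.0692] / (0.3772·√7.0692)
   = [0.898368 + 0.766583] / 1.002898 = 1.660140
d₂ = d₁ − σ√T = 1.660140 − 1.002898 = 0.657242
N(d₁) = 0.951557,  N(d₂) = 0.744487,  e^(−rT) = 0.768218
E₀ = V₀·N(d₁) − D·e^(−rT)·N(d₂)
   = 409.0367·0.951557 − 166.5735·0.768218·0.744487 = 293.953482
B₀ = V₀ − E₀ = 409.0367 − 293.953482 = 115.083218

B0=115.0832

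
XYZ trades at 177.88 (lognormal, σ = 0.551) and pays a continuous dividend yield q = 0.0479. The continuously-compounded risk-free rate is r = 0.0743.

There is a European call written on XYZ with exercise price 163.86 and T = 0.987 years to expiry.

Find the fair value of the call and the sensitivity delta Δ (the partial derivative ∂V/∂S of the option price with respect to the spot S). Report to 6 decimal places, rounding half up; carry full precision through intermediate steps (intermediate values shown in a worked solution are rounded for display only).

price = 44.073351
Δ = 0.649819

σ√T = 0.551·√0.987 = 0.547407
d₁ = (ln(S/K) + (r−q+σ²/2)T) / (σ√T) = (ln(177.88/163.86) + (0.0743−0.0479+0.551²/2)·0.987) / 0.547407 = (0.082097 + 0.175884) / 0.547407 = 0.471278
d₂ = d₁ − σ√T = 0.471278 − 0.547407 = -0.076129
e^{−rT} = 0.929290
e^{−qT} = 0.953823
N(d₁) = 0.681279,  N(d₂) = 0.469658
Call price V = S·e^{−qT}·N(d₁) − K·e^{−rT}·N(d₂) = 115.589858 − 71.516507 = 44.073351
Δ = e^{−qT}·N(d₁) = 0.649819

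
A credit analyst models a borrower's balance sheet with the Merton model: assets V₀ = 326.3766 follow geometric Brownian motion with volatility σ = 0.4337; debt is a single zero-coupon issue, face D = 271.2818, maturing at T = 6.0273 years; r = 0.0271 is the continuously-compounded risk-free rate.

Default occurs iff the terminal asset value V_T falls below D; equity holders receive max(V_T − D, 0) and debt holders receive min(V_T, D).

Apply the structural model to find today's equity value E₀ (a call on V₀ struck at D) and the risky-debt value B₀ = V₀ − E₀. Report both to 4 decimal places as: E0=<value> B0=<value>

Apply the equity-as-call identities (strike 271.2818, horizon 6.0273 years):
d₁ = [ln(V₀/D) + (r + σ²/2)T] / (σ√T)
   = [ln(326.3766/271.2818) + (0.0271 + 0.5·0.4337²)·6.0273] / (0.4337·√6.0273)
   = [0.184894 + 0.730194] / 1.064758 = 0.859433
d₂ = d₁ − σ√T = 0.859433 − 1.064758 = -0.205325
N(d₁) = 0.804949,  N(d₂) = 0.418659,  e^(−rT) = 0.849303
E₀ = V₀·N(d₁) − D·e^(−rT)·N(d₂)
   = 326.3766·0.804949 − 271.2818·0.849303·0.418659 = 166.257362
B₀ = V₀ − E₀ = 326.3766 − 166.257362 = 160.119238

E0=166.2574 B0=160.1192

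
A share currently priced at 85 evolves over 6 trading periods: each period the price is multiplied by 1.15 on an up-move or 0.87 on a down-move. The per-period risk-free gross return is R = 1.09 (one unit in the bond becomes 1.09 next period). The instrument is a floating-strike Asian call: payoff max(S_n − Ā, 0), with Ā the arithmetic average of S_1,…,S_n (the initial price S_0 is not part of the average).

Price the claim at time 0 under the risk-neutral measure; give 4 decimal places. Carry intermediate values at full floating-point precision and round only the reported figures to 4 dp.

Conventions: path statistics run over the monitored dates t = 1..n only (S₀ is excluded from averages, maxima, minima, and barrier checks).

Risk-neutral up-probability p* = (R−d)/(u−d) = (1.09−0.87)/(1.15−0.87) = 0.7857; the claim prices as the p*-weighted sum of path payoffs discounted by R^6.
Enumerate all 2^6 = 64 price paths (U = up ×1.15, D = down ×0.87); each path with k up-moves has probability p*^k·(1−p*)^(6−k).
DDDDDD: Ā=53.6966, payoff=0.0000, prob=0.000097
UDDDDD: Ā=70.9783, payoff=0.0000, prob=0.000355
DUDDDD: Ā=67.0116, payoff=0.0000, prob=0.000355
UUDDDD: Ā=88.5785, payoff=0.0000, prob=0.001302
DDUDDD: Ā=63.5606, payoff=0.0000, prob=0.000355
UDUDDD: Ā=84.0169, payoff=0.0000, prob=0.001302
DUUDDD: Ā=80.0502, payoff=0.0000, prob=0.001302
UUUDDD: Ā=105.8135, payoff=0.0000, prob=0.004773
DDDUDD: Ā=60.5582, payoff=0.0000, prob=0.000355
UDDUDD: Ā=80.0482, payoff=0.0000, prob=0.001302
DUDUDD: Ā=76.0816, payoff=0.0000, prob=0.001302
UUDUDD: Ā=100.5676, payoff=0.0000, prob=0.004773
DDUUDD: Ā=72.6306, payoff=0.0000, prob=0.001302
UDUUDD: Ā=96.0059, payoff=0.0000, prob=0.004773
DUUUDD: Ā=92.0392, payoff=0.0000, prob=0.004773
UUUUDD: Ā=121.6611, payoff=0.0000, prob=0.017500
DDDDUD: Ā=57.9462, payoff=0.0000, prob=0.000355
UDDDUD: Ā=76.5955, payoff=0.0000, prob=0.001302
DUDDUD: Ā=72.6288, payoff=0.0000, prob=0.001302
UUDDUD: Ā=96.0036, payoff=0.0000, prob=0.004773
DDUDUD: Ā=69.1778, payoff=0.0000, prob=0.001302
UDUDUD: Ā=91.4420, payoff=0.0000, prob=0.004773
DUUDUD: Ā=87.4753, payoff=0.0000, prob=0.004773
UUUDUD: Ā=115.6283, payoff=0.0000, prob=0.017500
DDDUUD: Ā=66.1755, payoff=0.0000, prob=0.001302
UDDUUD: Ā=87.4733, payoff=0.0000, prob=0.004773
DUDUUD: Ā=83.5066, payoff=1.6209, prob=0.004773
UUDUUD: Ā=110.3823, payoff=2.1426, prob=0.017500
DDUUUD: Ā=80.0556, payoff=5.0719, prob=0.004773
UDUUUD: Ā=105.8207, payoff=6.7043, prob=0.017500
DUUUUD: Ā=101.8540, payoff=10.6709, prob=0.017500
UUUUUD: Ā=134.6346, payoff=14.1053, prob=0.064168
DDDDDU: Ā=55.6737, payoff=0.0000, prob=0.000355
UDDDDU: Ā=73.5916, payoff=0.0000, prob=0.001302
DUDDDU: Ā=69.6250, payoff=0.0000, prob=0.001302
UUDDDU: Ā=92.0330, payoff=0.0000, prob=0.004773
DDUDDU: Ā=66.1740, payoff=0.0000, prob=0.001302
UDUDDU: Ā=87.4713, payoff=0.0000, prob=0.004773
DUUDDU: Ā=83.5047, payoff=1.6229, prob=0.004773
UUUDDU: Ā=110.3797, payoff=2.1452, prob=0.017500
DDDUDU: Ā=63.1716, payoff=1.2293, prob=0.001302
UDDUDU: Ā=83.5027, payoff=1.6249, prob=0.004773
DUDUDU: Ā=79.5360, payoff=5.5916, prob=0.004773
UUDUDU: Ā=105.1338, payoff=7.3911, prob=0.017500
DDUUDU: Ā=76.0850, payoff=9.0426, prob=0.004773
UDUUDU: Ā=100.5721, payoff=11.9528, prob=0.017500
DUUUDU: Ā=96.6055, payoff=15.9195, prob=0.017500
UUUUDU: Ā=127.6969, payoff=21.0430, prob=0.064168
DDDDUU: Ā=60.5595, payoff=3.8413, prob=0.001302
UDDDUU: Ā=80.0499, payoff=5.0776, prob=0.004773
DUDDUU: Ā=76.0833, payoff=9.0443, prob=0.004773
UUDDUU: Ā=100.5699, payoff=11.9551, prob=0.017500
DDUDUU: Ā=72.6323, payoff=12.4953, prob=0.004773
UDUDUU: Ā=96.0082, payoff=16.5168, prob=0.017500
DUUDUU: Ā=92.0415, payoff=20.4834, prob=0.017500
UUUDUU: Ā=121.6641, payoff=27.0758, prob=0.064168
DDDUUU: Ā=69.6299, payoff=15.4977, prob=0.004773
UDDUUU: Ā=92.0395, payoff=20.4854, prob=0.017500
DUDUUU: Ā=88.0729, payoff=24.4521, prob=0.017500
UUDUUU: Ā=116.4182, payoff=32.3217, prob=0.064168
DDUUUU: Ā=84.6219, payoff=27.9031, prob=0.017500
UDUUUU: Ā=111.8565, payoff=36.8834, prob=0.064168
DUUUUU: Ā=107.8898, payoff=40.8500, prob=0.064168
UUUUUU: Ā=142.6130, payoff=53.9972, prob=0.235282
Price = Σ prob·payoff / R^6 = 27.211883 / 1.677100 = 16.2256

price = 16.2256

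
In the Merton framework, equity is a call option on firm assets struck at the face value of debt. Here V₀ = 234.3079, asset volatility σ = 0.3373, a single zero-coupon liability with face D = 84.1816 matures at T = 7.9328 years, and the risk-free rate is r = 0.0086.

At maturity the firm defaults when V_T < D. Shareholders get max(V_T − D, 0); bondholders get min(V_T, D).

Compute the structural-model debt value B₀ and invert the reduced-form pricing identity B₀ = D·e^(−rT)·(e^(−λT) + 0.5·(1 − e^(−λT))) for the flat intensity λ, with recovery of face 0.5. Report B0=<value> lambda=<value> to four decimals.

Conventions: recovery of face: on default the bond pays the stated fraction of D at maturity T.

B0=71.1880 lambda=0.0265

With assets at 234.3079 and a single debt payment of 84.1816 at 7.9328 years:
d₁ = [ln(V₀/D) + (r + σ²/2)T] / (σ√T)
   = [ln(234.3079/84.1816) + (0.0086 + 0.5·0.3373²)·7.9328] / (0.3373·√7.9328)
   = [1.023660 + 0.519485] / 0.950013 = 1.624340
d₂ = d₁ − σ√T = 1.624340 − 0.950013 = 0.674327
N(d₁) = 0.947848,  N(d₂) = 0.749948,  e^(−rT) = 0.934053
E₀ = V₀·N(d₁) − D·e^(−rT)·N(d₂)
   = 234.3079·0.947848 − 84.1816·0.934053·0.749948 = 163.119872
B₀ = V₀ − E₀ = 234.3079 − 163.119872 = 71.188028
e^(−λT) = (B₀·e^(rT)/D − 0.5)/(1 − 0.5) = (71.1880·1.070603/84.1816 − 0.5)/0.5 = 0.81070660
λ = −ln(0.81070660)/7.9328 = 0.026453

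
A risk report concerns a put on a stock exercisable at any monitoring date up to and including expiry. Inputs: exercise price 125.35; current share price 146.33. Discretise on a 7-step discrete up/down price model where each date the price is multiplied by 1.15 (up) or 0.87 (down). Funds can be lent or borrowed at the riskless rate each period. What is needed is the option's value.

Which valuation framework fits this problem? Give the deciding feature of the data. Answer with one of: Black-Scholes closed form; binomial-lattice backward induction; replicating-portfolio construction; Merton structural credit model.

Key observation: an American put (K = 125.35, S₀ = 146.33) on a 7-date tree has no closed form — the optimal stopping decision is embedded and must be resolved recursively from expiry.

framework: binomial-lattice backward induction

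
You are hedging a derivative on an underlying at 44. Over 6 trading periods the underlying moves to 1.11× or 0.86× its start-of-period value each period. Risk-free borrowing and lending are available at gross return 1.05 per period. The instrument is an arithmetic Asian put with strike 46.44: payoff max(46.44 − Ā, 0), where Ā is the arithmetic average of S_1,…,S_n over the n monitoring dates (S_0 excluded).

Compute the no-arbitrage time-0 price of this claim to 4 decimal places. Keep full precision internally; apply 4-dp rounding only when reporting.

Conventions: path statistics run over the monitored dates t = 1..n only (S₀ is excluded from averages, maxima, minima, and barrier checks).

price = 1.0707

With p* = (R−d)/(u−d) = 0.7600, sum probability × payoff across the paths and divide by R^6.
Enumerate all 2^6 = 64 price paths (U = up ×1.11, D = down ×0.86); each path with k up-moves has probability p*^k·(1−p*)^(6−k).
DDDDDD: Ā=26.8228, payoff=19.6172, prob=0.000191
UDDDDD: Ā=34.6202, payoff=11.8198, prob=0.000605
DUDDDD: Ā=32.7868, payoff=13.6532, prob=0.000605
UUDDDD: Ā=42.3179, payoff=4.1221, prob=0.001916
DDUDDD: Ā=31.2102, payoff=15.2298, prob=0.000605
UDUDDD: Ā=40.2829, payoff=6.1571, prob=0.001916
DUUDDD: Ā=38.4496, payoff=7.9904, prob=0.001916
UUUDDD: Ā=49.6267, payoff=0.0000, prob=0.006068
DDDUDD: Ā=29.8542, payoff=16.5858, prob=0.000605
UDDUDD: Ā=38.5328, payoff=7.9072, prob=0.001916
DUDUDD: Ā=36.6995, payoff=9.7405, prob=0.001916
UUDUDD: Ā=47.3679, payoff=0.0000, prob=0.006068
DDUUDD: Ā=35.1228, payoff=11.3172, prob=0.001916
UDUUDD: Ā=45.3329, payoff=1.1071, prob=0.006068
DUUUDD: Ā=43.4996, payoff=2.9404, prob=0.006068
UUUUDD: Ā=56.1448, payoff=0.0000, prob=0.019217
DDDDUD: Ā=28.6881, payoff=17.7519, prob=0.000605
UDDDUD: Ā=37.0277, payoff=9.4123, prob=0.001916
DUDDUD: Ā=35.1944, payoff=11.2456, prob=0.001916
UUDDUD: Ā=45.4253, payoff=1.0147, prob=0.006068
DDUDUD: Ā=33.6177, payoff=12.8223, prob=0.001916
UDUDUD: Ā=43.3903, payoff=3.0497, prob=0.006068
DUUDUD: Ā=41.5570, payoff=4.8830, prob=0.006068
UUUDUD: Ā=53.6375, payoff=0.0000, prob=0.019217
DDDUUD: Ā=32.2618, payoff=14.1782, prob=0.001916
UDDUUD: Ā=41.6402, payoff=4.7998, prob=0.006068
DUDUUD: Ā=39.8069, payoff=6.6331, prob=0.006068
UUDUUD: Ā=51.3786, payoff=0.0000, prob=0.019217
DDUUUD: Ā=38.2302, payoff=8.2098, prob=0.006068
UDUUUD: Ā=49.3436, payoff=0.0000, prob=0.019217
DUUUUD: Ā=47.5103, payoff=0.0000, prob=0.019217
UUUUUD: Ā=61.3214, payoff=0.0000, prob=0.060853
DDDDDU: Ā=27.6853, payoff=18.7547, prob=0.000605
UDDDDU: Ā=35.7333, payoff=10.7067, prob=0.001916
DUDDDU: Ā=33.9000, payoff=12.5400, prob=0.001916
UUDDDU: Ā=43.7546, payoff=2.6854, prob=0.006068
DDUDDU: Ā=32.3233, payoff=14.1167, prob=0.001916
UDUDDU: Ā=41.7196, payoff=4.7204, prob=0.006068
DUUDDU: Ā=39.8863, payoff=6.5537, prob=0.006068
UUUDDU: Ā=51.4812, payoff=0.0000, prob=0.019217
DDDUDU: Ā=30.9674, payoff=15.4726, prob=0.001916
UDDUDU: Ā=39.9695, payoff=6.4705, prob=0.006068
DUDUDU: Ā=38.1362, payoff=8.3038, prob=0.006068
UUDUDU: Ā=49.2223, payoff=0.0000, prob=0.019217
DDUUDU: Ā=36.5595, payoff=9.8805, prob=0.006068
UDUUDU: Ā=47.1873, payoff=0.0000, prob=0.019217
DUUUDU: Ā=45.3540, payoff=1.0860, prob=0.019217
UUUUDU: Ā=58.5383, payoff=0.0000, prob=0.060853
DDDDUU: Ā=29.8013, payoff=16.6387, prob=0.001916
UDDDUU: Ā=38.4645, payoff=7.9755, prob=0.006068
DUDDUU: Ā=36.6311, payoff=9.8089, prob=0.006068
UUDDUU: Ā=47.2797, payoff=0.0000, prob=0.019217
DDUDUU: Ā=35.0545, payoff=11.3855, prob=0.006068
UDUDUU: Ā=45.2447, payoff=1.1953, prob=0.019217
DUUDUU: Ā=43.4114, payoff=3.0286, prob=0.019217
UUUDUU: Ā=56.0310, payoff=0.0000, prob=0.060853
DDDUUU: Ā=33.6985, payoff=12.7415, prob=0.006068
UDDUUU: Ā=43.4946, payoff=2.9454, prob=0.019217
DUDUUU: Ā=41.6613, payoff=4.7787, prob=0.019217
UUDUUU: Ā=53.7721, payoff=0.0000, prob=0.060853
DDUUUU: Ā=40.0846, payoff=6.3554, prob=0.019217
UDUUUU: Ā=51.7371, payoff=0.0000, prob=0.060853
DUUUUU: Ā=49.9038, payoff=0.0000, prob=0.060853
UUUUUU: Ā=64.4107, payoff=0.0000, prob=0.192700
Price = Σ prob·payoff / R^6 = 1.434816 / 1.340096 = 1.0707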